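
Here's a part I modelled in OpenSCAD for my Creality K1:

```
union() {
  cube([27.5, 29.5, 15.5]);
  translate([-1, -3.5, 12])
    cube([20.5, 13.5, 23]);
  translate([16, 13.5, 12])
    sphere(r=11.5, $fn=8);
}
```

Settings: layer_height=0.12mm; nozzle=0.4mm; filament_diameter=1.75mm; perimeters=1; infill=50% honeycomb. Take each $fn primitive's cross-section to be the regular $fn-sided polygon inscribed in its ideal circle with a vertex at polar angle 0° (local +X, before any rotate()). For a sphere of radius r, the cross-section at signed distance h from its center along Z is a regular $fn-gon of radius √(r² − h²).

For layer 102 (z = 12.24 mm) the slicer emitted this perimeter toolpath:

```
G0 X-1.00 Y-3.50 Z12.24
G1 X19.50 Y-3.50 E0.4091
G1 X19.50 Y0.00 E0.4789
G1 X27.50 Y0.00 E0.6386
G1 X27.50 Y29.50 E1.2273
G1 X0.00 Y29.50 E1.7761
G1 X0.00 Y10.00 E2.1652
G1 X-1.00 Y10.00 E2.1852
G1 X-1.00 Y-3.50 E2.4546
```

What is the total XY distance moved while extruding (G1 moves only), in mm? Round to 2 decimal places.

123.00 mm

Sum the Euclidean lengths of each G1 segment: total = 123.00 mm.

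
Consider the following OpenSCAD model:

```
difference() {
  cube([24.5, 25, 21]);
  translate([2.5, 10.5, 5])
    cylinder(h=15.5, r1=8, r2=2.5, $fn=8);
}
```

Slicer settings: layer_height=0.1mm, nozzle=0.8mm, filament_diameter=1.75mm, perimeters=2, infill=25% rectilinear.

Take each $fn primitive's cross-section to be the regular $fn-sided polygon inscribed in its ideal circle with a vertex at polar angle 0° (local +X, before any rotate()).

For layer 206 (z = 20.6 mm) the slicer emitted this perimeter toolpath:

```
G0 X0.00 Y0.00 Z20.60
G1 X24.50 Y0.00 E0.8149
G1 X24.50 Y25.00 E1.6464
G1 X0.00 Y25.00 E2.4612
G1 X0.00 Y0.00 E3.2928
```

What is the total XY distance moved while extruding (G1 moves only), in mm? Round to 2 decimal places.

Sum the Euclidean lengths of each G1 segment: total = 99.00 mm.

99.00 mm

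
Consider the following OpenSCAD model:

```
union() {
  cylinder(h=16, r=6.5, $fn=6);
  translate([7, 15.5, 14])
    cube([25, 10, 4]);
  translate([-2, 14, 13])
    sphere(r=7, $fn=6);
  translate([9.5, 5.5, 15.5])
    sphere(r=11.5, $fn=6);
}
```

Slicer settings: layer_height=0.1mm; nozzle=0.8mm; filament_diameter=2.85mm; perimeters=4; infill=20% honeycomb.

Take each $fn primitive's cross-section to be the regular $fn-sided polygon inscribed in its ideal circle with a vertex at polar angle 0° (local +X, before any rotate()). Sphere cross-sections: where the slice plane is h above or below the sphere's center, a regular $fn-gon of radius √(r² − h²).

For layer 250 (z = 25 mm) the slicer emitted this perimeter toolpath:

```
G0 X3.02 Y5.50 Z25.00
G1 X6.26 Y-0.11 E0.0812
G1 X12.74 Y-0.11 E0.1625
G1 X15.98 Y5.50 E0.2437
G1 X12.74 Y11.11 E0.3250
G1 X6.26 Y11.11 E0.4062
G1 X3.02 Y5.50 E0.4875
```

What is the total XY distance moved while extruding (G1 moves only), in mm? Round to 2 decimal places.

Sum the Euclidean lengths of each G1 segment: total = 38.87 mm.

38.87 mm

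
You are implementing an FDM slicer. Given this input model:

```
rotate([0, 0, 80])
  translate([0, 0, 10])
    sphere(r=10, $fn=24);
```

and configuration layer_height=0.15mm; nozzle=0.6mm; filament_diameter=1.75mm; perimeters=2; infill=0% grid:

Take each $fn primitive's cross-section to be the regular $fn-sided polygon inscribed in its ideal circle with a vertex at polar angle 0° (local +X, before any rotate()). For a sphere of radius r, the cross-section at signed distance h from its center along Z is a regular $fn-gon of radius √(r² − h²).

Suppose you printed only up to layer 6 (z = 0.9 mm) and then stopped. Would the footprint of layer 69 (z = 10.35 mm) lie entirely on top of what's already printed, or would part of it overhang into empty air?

Compare the two slices. At z = 0.9: the r=10 sphere contributes a regular 24-gon of circumradius √(10²−9.1²) = 4.146 (area = (24/2)·4.146²·sin(360°/24) = 53.39 mm²); (whole slice rotated 80° about Z — lengths, areas and connectivity unchanged). At z = 10.35: the r=10 sphere contributes a regular 24-gon of circumradius √(10²−0.35²) = 9.994 (area = (24/2)·9.994²·sin(360°/24) = 310.20 mm²); (whole slice rotated 80° about Z — lengths, areas and connectivity unchanged). Checking containment: at z = 10.35 the cross-section extends beyond the z = 0.9 cross-section by about 256.81 mm².

part overhangs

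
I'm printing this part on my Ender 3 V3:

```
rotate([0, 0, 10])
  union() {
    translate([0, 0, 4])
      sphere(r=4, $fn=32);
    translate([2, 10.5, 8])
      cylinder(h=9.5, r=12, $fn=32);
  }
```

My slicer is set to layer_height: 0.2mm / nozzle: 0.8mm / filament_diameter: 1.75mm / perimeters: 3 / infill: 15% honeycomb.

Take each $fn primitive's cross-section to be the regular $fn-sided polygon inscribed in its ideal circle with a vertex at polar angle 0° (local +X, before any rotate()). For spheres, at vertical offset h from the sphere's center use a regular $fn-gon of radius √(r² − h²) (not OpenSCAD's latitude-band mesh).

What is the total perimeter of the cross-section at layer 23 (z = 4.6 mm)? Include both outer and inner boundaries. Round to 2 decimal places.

At z = 4.6 mm: the sphere: section is a regular 32-gon, circumradius = √(r²−h²) = √(4²−0.6²) = 3.955 (perimeter = 2·32·3.955·sin(180°/32) = 24.81 mm); the cylinder at (2, 10.5) does not reach this height (z outside [8, 17.5]); Merging all regions: only the r=4 sphere is present, so the union is just that shape — boundary = 24.81 mm; (whole slice rotated 10° about Z — lengths, areas and connectivity unchanged). Overall, the cross-section is a single solid region. Total boundary length (outer) = 24.81 mm.

24.81 mm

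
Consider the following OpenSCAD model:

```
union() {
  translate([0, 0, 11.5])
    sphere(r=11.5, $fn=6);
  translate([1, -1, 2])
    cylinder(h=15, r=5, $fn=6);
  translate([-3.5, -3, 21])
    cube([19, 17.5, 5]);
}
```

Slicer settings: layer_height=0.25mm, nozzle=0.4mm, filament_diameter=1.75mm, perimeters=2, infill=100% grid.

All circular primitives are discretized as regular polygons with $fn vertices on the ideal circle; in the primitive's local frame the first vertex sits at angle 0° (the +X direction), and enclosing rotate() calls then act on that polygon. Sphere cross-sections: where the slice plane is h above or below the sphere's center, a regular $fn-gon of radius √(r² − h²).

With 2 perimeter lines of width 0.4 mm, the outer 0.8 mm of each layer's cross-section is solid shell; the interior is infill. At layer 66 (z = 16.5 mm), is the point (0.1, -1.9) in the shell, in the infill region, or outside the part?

At z = 16.5 mm: the r=11.5 sphere slices to a regular 6-gon of circumradius 10.356 (√(r²−h²) with h=5 from center); the r=5 cylinder at (1, -1) contributes a regular 6-gon of circumradius 5; the cube at (-3.5, -3) does not reach this height (z outside [21, 26]); Merging all regions: the r=5 cylinder at (1, -1) lies entirely inside the r=11.5 sphere, so the union is just the r=11.5 sphere — 1 connected region. Overall, the cross-section is a single solid region. The nearest boundary edge runs (5.18, -8.97)→(-5.18, -8.97); distance from the point to it = 7.07 mm. The point is inside the cross-section and 7.07 mm from the nearest boundary — more than the 0.8 mm shell width (2 × 0.4), so it's in the infill interior.

infill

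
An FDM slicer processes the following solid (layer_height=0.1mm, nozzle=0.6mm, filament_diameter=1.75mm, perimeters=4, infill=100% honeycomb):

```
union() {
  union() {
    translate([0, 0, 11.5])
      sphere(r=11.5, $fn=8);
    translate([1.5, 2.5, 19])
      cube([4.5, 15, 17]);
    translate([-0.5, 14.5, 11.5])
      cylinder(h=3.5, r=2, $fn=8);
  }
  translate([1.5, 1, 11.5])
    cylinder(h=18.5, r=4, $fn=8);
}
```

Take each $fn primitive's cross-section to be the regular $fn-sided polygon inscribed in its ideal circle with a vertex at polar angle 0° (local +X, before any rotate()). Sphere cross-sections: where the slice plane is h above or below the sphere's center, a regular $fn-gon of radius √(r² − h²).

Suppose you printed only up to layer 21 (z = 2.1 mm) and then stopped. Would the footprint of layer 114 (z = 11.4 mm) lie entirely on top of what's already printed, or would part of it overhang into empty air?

part overhangs

Compare the two slices. At z = 2.1: the r=11.5 sphere slices to a regular 8-gon of circumradius 6.625 (√(r²−h²) with h=9.4 from center) (area = (8/2)·6.625²·sin(360°/8) = 124.14 mm²); the cube at (1.5, 2.5) is not intersected at this z (z outside [19, 36]); the cylinder at (-0.5, 14.5) is not intersected at this z (z outside [11.5, 15]); Combining (union): only the r=11.5 sphere is present, so the union is just that shape — area = 124.14 mm²; the cylinder at (1.5, 1) is absent (z outside [11.5, 30]); Taking the union: only that combined region is present, so the union is just that shape — area = 124.14 mm². At z = 11.4: the sphere: section is a regular 8-gon, circumradius = √(r²−h²) = √(11.5²−0.1²) = 11.500 (area = (8/2)·11.500²·sin(360°/8) = 374.03 mm²); the cube at (1.5, 2.5) is absent (z outside [19, 36]); the cylinder at (-0.5, 14.5) is absent (z outside [11.5, 15]); Combining (union): only the r=11.5 sphere is present, so the union is just that shape — area = 374.03 mm²; the cylinder at (1.5, 1) does not reach this height (z outside [11.5, 30]); Combining (union): only that combined region is present, so the union is just that shape — area = 374.03 mm². Checking containment: at z = 11.4 the cross-section extends beyond the z = 2.1 cross-section by about 249.89 mm².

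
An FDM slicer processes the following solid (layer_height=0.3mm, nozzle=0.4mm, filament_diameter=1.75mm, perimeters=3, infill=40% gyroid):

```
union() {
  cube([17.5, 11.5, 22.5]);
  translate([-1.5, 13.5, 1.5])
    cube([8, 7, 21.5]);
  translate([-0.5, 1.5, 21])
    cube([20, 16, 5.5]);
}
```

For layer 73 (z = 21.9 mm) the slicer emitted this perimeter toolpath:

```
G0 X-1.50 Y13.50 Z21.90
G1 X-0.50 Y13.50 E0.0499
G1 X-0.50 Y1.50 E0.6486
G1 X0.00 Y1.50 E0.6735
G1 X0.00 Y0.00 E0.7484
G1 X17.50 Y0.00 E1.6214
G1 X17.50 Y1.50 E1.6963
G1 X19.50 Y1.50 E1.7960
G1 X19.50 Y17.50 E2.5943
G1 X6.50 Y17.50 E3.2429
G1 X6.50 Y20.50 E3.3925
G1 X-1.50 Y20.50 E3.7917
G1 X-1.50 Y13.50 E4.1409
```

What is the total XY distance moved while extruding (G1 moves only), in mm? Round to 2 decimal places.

Sum the Euclidean lengths of each G1 segment: total = 83.00 mm.

83.00 mm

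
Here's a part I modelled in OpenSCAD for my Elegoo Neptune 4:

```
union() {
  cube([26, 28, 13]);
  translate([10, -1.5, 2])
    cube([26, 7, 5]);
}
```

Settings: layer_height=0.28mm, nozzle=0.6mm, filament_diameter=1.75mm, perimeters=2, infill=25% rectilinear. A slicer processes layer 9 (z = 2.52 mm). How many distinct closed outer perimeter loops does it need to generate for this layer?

1

At z = 2.52 mm: the 26×28 cube contributes its full rectangle; the cube at (10, -1.5) is present — its section is the full 26×7 rectangle; Merging all regions: the regions partially overlap (shared area 88.00 mm²), so overlapping operands fuse into one piece — 1 connected region. The result has 1 disconnected region.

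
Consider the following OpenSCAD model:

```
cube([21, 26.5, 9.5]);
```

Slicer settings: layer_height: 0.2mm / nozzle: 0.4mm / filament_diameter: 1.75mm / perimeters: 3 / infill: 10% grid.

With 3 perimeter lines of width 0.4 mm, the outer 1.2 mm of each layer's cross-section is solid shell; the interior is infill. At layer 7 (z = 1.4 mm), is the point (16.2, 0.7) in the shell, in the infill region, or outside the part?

shell

At z = 1.4 mm: the cube (footprint 21×26.5) is included at this height. Overall, the cross-section is a single solid region. The nearest boundary edge runs (0.00, 0.00)→(21.00, 0.00); distance from the point to it = 0.70 mm. The point is inside the cross-section, 0.70 mm from the nearest boundary — within the 1.2 mm shell band (3 × 0.4).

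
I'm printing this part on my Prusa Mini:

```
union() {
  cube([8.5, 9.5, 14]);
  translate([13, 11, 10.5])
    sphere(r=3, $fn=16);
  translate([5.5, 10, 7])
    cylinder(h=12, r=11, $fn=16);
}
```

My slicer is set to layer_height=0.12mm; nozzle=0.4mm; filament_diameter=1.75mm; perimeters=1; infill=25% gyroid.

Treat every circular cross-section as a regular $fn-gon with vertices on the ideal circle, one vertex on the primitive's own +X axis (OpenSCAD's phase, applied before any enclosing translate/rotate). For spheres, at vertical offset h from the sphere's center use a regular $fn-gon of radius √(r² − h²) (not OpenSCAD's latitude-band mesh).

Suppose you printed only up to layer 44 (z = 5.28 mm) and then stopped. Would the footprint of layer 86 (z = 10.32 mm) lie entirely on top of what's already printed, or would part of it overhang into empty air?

Compare the two slices. At z = 5.28: the 8.5×9.5 cube contributes its full rectangle (area 80.75 mm²); the sphere at (13, 11) is not intersected at this z (|z−center|=5.220 > r=3); the cylinder at (5.5, 10) is absent (z outside [7, 19]); Taking the union: only the 8.5×9.5 cube is present, so the union is just that shape — area = 80.75 mm². At z = 10.32: the cube is present — its section is the full 8.5×9.5 rectangle (area 80.75 mm²); the r=3 sphere at (13, 11) contributes a regular 16-gon of circumradius √(3²−0.18²) = 2.995 (area = (16/2)·2.995²·sin(360°/16) = 27.45 mm²); the cylinder at (5.5, 10): section is a regular 16-gon, circumradius r=11 (area = (16/2)·11.000²·sin(360°/16) = 370.44 mm²); Taking the union: the regions partially overlap — summed areas 478.64 mm² minus the doubly-counted overlap 107.84 mm² gives 370.80 mm² — area = 370.80 mm². Checking containment: at z = 10.32 the cross-section extends beyond the z = 5.28 cross-section by about 290.05 mm².

part overhangs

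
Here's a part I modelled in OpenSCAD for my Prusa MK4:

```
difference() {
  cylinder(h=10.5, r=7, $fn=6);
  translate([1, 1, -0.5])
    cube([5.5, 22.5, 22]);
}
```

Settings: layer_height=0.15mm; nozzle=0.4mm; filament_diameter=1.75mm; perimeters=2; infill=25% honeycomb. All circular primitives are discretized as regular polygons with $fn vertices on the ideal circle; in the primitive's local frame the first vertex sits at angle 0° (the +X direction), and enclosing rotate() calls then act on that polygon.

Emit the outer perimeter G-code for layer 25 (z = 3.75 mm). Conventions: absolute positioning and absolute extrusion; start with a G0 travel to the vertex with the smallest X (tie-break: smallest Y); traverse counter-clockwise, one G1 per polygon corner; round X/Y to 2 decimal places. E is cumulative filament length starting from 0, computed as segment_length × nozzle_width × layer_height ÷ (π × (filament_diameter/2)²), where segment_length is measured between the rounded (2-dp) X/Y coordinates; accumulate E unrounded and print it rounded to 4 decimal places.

G0 X-7.00 Y0.00 Z3.75
G1 X-3.50 Y-6.06 E0.1746
G1 X3.50 Y-6.06 E0.3492
G1 X7.00 Y0.00 E0.5238
G1 X6.42 Y1.00 E0.5526
G1 X1.00 Y1.00 E0.6878
G1 X1.00 Y6.06 E0.8140
G1 X-3.50 Y6.06 E0.9263
G1 X-7.00 Y0.00 E1.1008

At z = 3.75 mm: the cylinder: section is a regular 6-gon, circumradius r=7; the cube at (1, 1) (footprint 5.5×22.5) is included at this height; Subtracting the remaining from the first: starting from the r=7 cylinder, the 5.5×22.5 cube at (1, 1) partially overlaps it — only the 20.05 mm² overlap (of its 123.75 mm²) is removed, clipping the outline — 1 connected region. The outline is a single polygon with 8 vertices. Extrusion per mm of travel: 0.4 × 0.15 / (π × 0.875²) = 0.024945. Accumulating E over each segment gives final E = 1.1008.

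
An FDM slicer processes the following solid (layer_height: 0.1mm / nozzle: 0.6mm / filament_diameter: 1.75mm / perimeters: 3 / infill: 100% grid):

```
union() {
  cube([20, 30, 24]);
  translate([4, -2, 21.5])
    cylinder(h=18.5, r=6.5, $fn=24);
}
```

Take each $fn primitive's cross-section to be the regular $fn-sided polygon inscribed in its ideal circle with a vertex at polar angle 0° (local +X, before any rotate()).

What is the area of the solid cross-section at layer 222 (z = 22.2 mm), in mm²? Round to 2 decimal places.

At z = 22.2 mm: the cube is present — its section is the full 20×30 rectangle (area 600.00 mm²); the r=6.5 cylinder at (4, -2) gives a regular 24-gon of circumradius 6.5 (constant along its height) (area = (24/2)·6.500²·sin(360°/24) = 131.22 mm²); Merging all regions: the regions partially overlap — summed areas 731.22 mm² minus the doubly-counted overlap 36.17 mm² gives 695.05 mm² — area = 695.05 mm². Overall, the cross-section is a single solid region. Net area = 695.05 mm².

695.05 mm²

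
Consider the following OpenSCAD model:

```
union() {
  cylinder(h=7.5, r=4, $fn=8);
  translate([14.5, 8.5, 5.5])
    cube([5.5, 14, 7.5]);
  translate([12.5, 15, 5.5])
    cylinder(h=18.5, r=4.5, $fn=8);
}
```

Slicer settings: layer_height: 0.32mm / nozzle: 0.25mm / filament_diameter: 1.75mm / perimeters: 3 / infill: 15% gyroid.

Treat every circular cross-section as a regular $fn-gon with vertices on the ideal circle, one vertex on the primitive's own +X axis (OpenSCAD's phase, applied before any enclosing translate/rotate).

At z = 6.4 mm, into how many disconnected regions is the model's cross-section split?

2

At z = 6.4 mm: the cylinder: section is a regular 8-gon, circumradius r=4; the cube at (14.5, 8.5) (footprint 5.5×14) is included at this height; the cylinder at (12.5, 15): section is a regular 8-gon, circumradius r=4.5; Merging all regions: the regions partially overlap (shared area 12.29 mm²), so overlapping operands fuse into one piece — 2 connected regions. The result has 2 disconnected regions.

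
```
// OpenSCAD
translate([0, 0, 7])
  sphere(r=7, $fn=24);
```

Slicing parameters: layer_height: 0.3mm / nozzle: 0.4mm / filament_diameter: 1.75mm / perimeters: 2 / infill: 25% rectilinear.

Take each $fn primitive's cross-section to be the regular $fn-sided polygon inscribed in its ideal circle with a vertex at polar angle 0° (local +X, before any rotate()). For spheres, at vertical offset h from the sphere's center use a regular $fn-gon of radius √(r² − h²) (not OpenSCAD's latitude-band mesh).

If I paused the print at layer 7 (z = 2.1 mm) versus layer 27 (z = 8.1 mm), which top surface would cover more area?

layer 27 (z = 8.1 mm)

Layer 7 (z = 2.1): the r=7 sphere contributes a regular 24-gon of circumradius √(7²−4.9²) = 4.999 (area = (24/2)·4.999²·sin(360°/24) = 77.61 mm²). So its area = 77.61 mm². Layer 27 (z = 8.1): the r=7 sphere contributes a regular 24-gon of circumradius √(7²−1.1²) = 6.913 (area = (24/2)·6.913²·sin(360°/24) = 148.43 mm²). So its area = 148.43 mm². Layer 27 is larger (148.43 vs 77.61 mm²).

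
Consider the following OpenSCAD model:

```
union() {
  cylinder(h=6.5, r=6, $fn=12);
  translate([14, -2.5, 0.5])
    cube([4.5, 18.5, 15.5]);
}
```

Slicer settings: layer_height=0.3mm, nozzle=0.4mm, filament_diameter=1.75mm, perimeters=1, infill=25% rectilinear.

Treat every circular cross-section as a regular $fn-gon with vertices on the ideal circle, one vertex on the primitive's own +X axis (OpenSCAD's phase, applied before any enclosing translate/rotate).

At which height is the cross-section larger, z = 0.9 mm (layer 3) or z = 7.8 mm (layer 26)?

Layer 3 (z = 0.9): the r=6 cylinder gives a regular 12-gon of circumradius 6 (constant along its height) (area = (12/2)·6.000²·sin(360°/12) = 108.00 mm²); the cube at (14, -2.5) is present — its section is the full 4.5×18.5 rectangle (area 83.25 mm²); Taking the union: the 2 present regions are separate (no shared area or edge), so areas and boundary lengths simply add and each stays a separate island — area = 191.25 mm². So its area = 191.25 mm². Layer 26 (z = 7.8): the cylinder does not reach this height (z outside [0, 6.5]); the cube at (14, -2.5) (footprint 4.5×18.5) is included at this height (area 83.25 mm²); Merging all regions: only the 4.5×18.5 cube at (14, -2.5) is present, so the union is just that shape — area = 83.25 mm². So its area = 83.25 mm². Layer 3 is larger (191.25 vs 83.25 mm²).

layer 3 (z = 0.9 mm)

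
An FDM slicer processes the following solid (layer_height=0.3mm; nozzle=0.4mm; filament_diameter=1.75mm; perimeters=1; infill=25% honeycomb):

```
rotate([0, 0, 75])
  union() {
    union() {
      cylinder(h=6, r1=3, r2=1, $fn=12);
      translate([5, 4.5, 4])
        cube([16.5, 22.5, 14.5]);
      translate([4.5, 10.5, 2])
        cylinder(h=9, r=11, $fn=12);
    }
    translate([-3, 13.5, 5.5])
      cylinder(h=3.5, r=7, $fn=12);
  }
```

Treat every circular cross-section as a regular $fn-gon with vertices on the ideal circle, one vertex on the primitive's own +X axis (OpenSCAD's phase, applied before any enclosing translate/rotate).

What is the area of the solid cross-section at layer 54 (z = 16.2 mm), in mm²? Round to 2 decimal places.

At z = 16.2 mm: the cone does not reach this height (z outside [0, 6]); the cube at (5, 4.5) is present — its section is the full 16.5×22.5 rectangle (area 371.25 mm²); the cylinder at (4.5, 10.5) is absent (z outside [2, 11]); Merging all regions: only the 16.5×22.5 cube at (5, 4.5) is present, so the union is just that shape — area = 371.25 mm²; the cylinder at (-3, 13.5) is absent (z outside [5.5, 9]); Combining (union): only that combined region is present, so the union is just that shape — area = 371.25 mm²; (rotated 75° about Z; rotation is an isometry so areas/perimeters/island counts are preserved). Overall, the cross-section is a single solid region. Net area = 371.25 mm².

371.25 mm²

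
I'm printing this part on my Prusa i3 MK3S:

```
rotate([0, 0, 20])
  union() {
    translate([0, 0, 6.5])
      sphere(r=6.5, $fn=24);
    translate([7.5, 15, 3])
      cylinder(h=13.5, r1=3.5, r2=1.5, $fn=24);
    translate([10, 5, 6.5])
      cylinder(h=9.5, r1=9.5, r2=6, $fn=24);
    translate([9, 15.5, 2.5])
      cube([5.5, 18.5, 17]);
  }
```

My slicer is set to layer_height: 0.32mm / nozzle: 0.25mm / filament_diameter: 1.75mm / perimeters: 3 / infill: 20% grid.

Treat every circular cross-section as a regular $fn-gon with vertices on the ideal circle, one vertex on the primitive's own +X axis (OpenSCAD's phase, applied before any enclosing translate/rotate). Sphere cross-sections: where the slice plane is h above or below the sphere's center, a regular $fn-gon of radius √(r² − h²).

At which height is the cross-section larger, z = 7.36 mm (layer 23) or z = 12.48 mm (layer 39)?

layer 23 (z = 7.36 mm)

Layer 23 (z = 7.36): the r=6.5 sphere slices to a regular 24-gon of circumradius 6.443 (√(r²−h²) with h=0.86 from center) (area = (24/2)·6.443²·sin(360°/24) = 128.92 mm²); the cone at (7.5, 15): at t=0.323 of its height the radius interpolates to r₁+(r₂−r₁)t = 2.854, giving a regular 24-gon of that circumradius (area = (24/2)·2.854²·sin(360°/24) = 25.30 mm²); the cone at (10, 5) (r1=9.5→r2=6) has section circumradius 9.183 here — a regular 24-gon (area = (24/2)·9.183²·sin(360°/24) = 261.92 mm²); the cube at (9, 15.5) is present — its section is the full 5.5×18.5 rectangle (area 101.75 mm²); Merging all regions: the regions partially overlap — summed areas 517.89 mm² minus the doubly-counted overlap 38.80 mm² gives 479.09 mm² — area = 479.09 mm²; (whole slice rotated 20° about Z — lengths, areas and connectivity unchanged). So its area = 479.09 mm². Layer 39 (z = 12.48): the r=6.5 sphere contributes a regular 24-gon of circumradius √(6.5²−5.98²) = 2.547 (area = (24/2)·2.547²·sin(360°/24) = 20.16 mm²); the cone at (7.5, 15): at t=0.702 of its height the radius interpolates to r₁+(r₂−r₁)t = 2.096, giving a regular 24-gon of that circumradius (area = (24/2)·2.096²·sin(360°/24) = 13.64 mm²); the cone at (10, 5) (r1=9.5→r2=6) has section circumradius 7.297 here — a regular 24-gon (area = (24/2)·7.297²·sin(360°/24) = 165.37 mm²); the cube at (9, 15.5) (footprint 5.5×18.5) is included at this height (area 101.75 mm²); Taking the union: the regions partially overlap — summed areas 300.91 mm² minus the doubly-counted overlap 0.30 mm² gives 300.61 mm² — area = 300.61 mm²; (whole slice rotated 20° about Z — lengths, areas and connectivity unchanged). So its area = 300.61 mm². Layer 23 is larger (479.09 vs 300.61 mm²).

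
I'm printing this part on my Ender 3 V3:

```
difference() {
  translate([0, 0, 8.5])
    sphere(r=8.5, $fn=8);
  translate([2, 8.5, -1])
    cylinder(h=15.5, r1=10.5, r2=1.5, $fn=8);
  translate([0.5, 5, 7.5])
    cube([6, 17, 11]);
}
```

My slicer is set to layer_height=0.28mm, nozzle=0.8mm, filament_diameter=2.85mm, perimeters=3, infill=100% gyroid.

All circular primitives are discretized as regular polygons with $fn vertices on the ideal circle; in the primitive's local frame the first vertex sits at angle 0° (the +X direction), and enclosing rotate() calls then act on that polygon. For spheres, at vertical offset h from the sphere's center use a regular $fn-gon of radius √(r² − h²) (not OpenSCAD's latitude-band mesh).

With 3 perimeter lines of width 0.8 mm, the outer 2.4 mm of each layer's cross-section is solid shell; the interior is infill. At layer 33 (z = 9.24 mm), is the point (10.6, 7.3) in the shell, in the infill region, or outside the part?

At z = 9.24 mm: the r=8.5 sphere contributes a regular 8-gon of circumradius √(8.5²−0.74²) = 8.468; the cone at (2, 8.5) contributes a regular 8-gon of circumradius 4.554 (interpolated between r1=10.5 and r2=1.5 at t=0.661); the cube at (0.5, 5) is present — its section is the full 6×17 rectangle; Subtracting the remaining from the first: starting from the r=8.5 sphere, the cone at (2, 8.5) partially overlaps it — only the 20.33 mm² overlap (of its 58.66 mm²) is removed, clipping the outline; the 6×17 cube at (0.5, 5) partially overlaps it — only the 0.99 mm² overlap (of its 102.00 mm²) is removed, clipping the outline — 1 connected region. Overall, the cross-section is a single solid region. The nearest boundary edge runs (4.55, 5.00)→(6.40, 5.00); distance from the point to it = 4.79 mm. The point is not inside any of the regions above, so it lies outside the cross-section (4.79 mm from the nearest boundary).

outside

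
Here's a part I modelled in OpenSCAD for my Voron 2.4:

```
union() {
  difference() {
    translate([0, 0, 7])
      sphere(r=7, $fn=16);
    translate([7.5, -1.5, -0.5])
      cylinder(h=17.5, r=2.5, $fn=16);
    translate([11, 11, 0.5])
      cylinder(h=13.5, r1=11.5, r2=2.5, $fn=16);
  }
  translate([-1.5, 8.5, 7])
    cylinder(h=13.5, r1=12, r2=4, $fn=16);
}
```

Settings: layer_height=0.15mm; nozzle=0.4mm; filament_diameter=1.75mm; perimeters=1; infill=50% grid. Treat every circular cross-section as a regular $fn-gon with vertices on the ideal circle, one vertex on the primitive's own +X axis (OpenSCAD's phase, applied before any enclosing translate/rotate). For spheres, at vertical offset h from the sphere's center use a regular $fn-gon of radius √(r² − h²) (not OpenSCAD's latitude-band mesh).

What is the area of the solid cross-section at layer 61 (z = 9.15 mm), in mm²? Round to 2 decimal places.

At z = 9.15 mm: the sphere: section is a regular 16-gon, circumradius = √(r²−h²) = √(7²−2.15²) = 6.662 (area = (16/2)·6.662²·sin(360°/16) = 135.86 mm²); the r=2.5 cylinder at (7.5, -1.5) contributes a regular 16-gon of circumradius 2.5 (area = (16/2)·2.500²·sin(360°/16) = 19.13 mm²); the cone at (11, 11) contributes a regular 16-gon of circumradius 5.733 (interpolated between r1=11.5 and r2=2.5 at t=0.641) (area = (16/2)·5.733²·sin(360°/16) = 100.63 mm²); Taking the first minus the rest: starting from the r=7 sphere (135.86 mm²), the r=2.5 cylinder at (7.5, -1.5) partially overlaps it — only the 3.98 mm² overlap (of its 19.13 mm²) is removed, clipping the outline; the cone at (11, 11) misses the remaining region (no effect) — area = 131.88 mm²; the cone at (-1.5, 8.5): at t=0.159 of its height the radius interpolates to r₁+(r₂−r₁)t = 10.726, giving a regular 16-gon of that circumradius (area = (16/2)·10.726²·sin(360°/16) = 352.21 mm²); Taking the union: the regions partially overlap — summed areas 484.09 mm² minus the doubly-counted overlap 84.24 mm² gives 399.85 mm² — area = 399.85 mm². Overall, the cross-section is a single solid region. Net area = 399.85 mm².

399.85 mm²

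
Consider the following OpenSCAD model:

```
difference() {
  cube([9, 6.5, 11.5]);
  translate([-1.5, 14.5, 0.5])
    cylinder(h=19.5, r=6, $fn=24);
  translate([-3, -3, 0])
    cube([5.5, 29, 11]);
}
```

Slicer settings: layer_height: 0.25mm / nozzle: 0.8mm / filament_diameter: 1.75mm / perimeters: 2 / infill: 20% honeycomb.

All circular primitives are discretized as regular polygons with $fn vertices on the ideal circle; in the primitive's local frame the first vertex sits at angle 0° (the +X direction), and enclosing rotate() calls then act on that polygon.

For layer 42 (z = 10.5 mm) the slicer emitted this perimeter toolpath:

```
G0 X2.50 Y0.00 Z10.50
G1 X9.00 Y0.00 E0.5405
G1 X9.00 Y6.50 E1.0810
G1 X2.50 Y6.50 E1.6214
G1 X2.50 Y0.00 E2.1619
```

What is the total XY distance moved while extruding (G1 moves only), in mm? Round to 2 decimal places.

Sum the Euclidean lengths of each G1 segment: total = 26.00 mm.

26.00 mm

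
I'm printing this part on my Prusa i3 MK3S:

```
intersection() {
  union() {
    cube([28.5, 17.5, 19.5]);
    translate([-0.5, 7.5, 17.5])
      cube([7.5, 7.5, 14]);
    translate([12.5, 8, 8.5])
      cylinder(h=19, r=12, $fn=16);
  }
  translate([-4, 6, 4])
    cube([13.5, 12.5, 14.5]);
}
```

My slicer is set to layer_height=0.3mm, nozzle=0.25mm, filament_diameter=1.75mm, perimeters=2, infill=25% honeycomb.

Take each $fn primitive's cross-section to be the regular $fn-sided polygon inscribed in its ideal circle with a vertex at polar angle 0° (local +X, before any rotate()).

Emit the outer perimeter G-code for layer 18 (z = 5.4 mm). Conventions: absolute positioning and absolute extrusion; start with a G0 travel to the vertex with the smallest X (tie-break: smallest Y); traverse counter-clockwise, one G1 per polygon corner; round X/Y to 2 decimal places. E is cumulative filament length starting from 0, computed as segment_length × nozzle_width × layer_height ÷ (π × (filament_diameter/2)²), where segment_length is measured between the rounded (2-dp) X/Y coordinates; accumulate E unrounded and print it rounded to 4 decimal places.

G0 X0.00 Y6.00 Z5.40
G1 X9.50 Y6.00 E0.2962
G1 X9.50 Y17.50 E0.6548
G1 X0.00 Y17.50 E0.9510
G1 X0.00 Y6.00 E1.3096

At z = 5.4 mm: the 28.5×17.5 cube contributes its full rectangle; the cube at (-0.5, 7.5) is absent (z outside [17.5, 31.5]); the cylinder at (12.5, 8) is absent (z outside [8.5, 27.5]); Taking the union: only the 28.5×17.5 cube is present, so the union is just that shape — 1 connected region; the cube at (-4, 6) is present — its section is the full 13.5×12.5 rectangle; Keeping only the common overlap: the 13.5×12.5 cube at (-4, 6) partially overlaps the result so far; clipping to the common part keeps 109.25 mm² — 1 connected region. The outline is a single polygon with 4 vertices. Extrusion per mm of travel: 0.25 × 0.3 / (π × 0.875²) = 0.031181. Accumulating E over each segment gives final E = 1.3096.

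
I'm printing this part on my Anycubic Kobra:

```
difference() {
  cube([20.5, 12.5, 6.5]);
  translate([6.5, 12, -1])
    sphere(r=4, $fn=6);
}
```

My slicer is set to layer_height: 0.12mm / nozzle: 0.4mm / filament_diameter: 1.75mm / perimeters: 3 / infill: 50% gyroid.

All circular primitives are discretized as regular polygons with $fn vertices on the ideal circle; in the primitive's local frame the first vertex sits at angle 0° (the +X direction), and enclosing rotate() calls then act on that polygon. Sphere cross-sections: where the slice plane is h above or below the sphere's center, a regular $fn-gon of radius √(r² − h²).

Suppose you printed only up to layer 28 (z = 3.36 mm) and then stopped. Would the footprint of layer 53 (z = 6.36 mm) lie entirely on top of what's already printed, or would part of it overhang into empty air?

Compare the two slices. At z = 3.36: the cube (footprint 20.5×12.5) is included at this height (area 256.25 mm²); the sphere at (6.5, 12) is absent (|z−center|=4.360 > r=4); Taking the first minus the rest: none of the subtracted shapes is present at this height, so the 20.5×12.5 cube is unchanged — area = 256.25 mm². At z = 6.36: the cube (footprint 20.5×12.5) is included at this height (area 256.25 mm²); the sphere at (6.5, 12) is not intersected at this z (|z−center|=7.360 > r=4); After the difference (first − rest): none of the subtracted shapes is present at this height, so the 20.5×12.5 cube is unchanged — area = 256.25 mm². Checking containment: the cross-section at z = 6.36 is a subset of the cross-section at z = 3.36.

entirely on top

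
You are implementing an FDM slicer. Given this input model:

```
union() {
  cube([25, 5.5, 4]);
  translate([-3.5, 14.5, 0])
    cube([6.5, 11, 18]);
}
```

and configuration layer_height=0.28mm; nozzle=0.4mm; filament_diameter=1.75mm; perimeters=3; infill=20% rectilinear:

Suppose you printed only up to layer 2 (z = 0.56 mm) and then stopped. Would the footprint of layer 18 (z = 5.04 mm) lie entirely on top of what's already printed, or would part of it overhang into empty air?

Compare the two slices. At z = 0.56: the cube is present — its section is the full 25×5.5 rectangle (area 137.50 mm²); the cube at (-3.5, 14.5) is present — its section is the full 6.5×11 rectangle (area 71.50 mm²); Merging all regions: the 2 present regions are separate (no shared area or edge), so areas and boundary lengths simply add and each stays a separate island — area = 209.00 mm². At z = 5.04: the cube is not intersected at this z (z outside [0, 4]); the cube at (-3.5, 14.5) (footprint 6.5×11) is included at this height (area 71.50 mm²); Merging all regions: only the 6.5×11 cube at (-3.5, 14.5) is present, so the union is just that shape — area = 71.50 mm². Checking containment: the cross-section at z = 5.04 is a subset of the cross-section at z = 0.56.

entirely on top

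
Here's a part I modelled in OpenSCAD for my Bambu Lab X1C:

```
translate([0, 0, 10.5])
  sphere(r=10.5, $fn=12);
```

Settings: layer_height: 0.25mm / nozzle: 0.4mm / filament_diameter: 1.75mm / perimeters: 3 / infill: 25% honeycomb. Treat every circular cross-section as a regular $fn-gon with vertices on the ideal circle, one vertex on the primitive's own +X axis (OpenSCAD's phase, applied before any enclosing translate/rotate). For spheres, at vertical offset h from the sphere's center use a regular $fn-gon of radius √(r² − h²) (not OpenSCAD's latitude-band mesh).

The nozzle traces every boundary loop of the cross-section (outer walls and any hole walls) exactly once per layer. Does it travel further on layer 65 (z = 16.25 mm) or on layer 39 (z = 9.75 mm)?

layer 39 (z = 9.75 mm)

Layer 65 (z = 16.25): the r=10.5 sphere slices to a regular 12-gon of circumradius 8.786 (√(r²−h²) with h=5.75 from center) (perimeter = 2·12·8.786·sin(180°/12) = 54.57 mm). So its perimeter = 54.57 mm. Layer 39 (z = 9.75): the r=10.5 sphere contributes a regular 12-gon of circumradius √(10.5²−0.75²) = 10.473 (perimeter = 2·12·10.473·sin(180°/12) = 65.06 mm). So its perimeter = 65.06 mm. Layer 39 is larger (65.06 vs 54.57 mm).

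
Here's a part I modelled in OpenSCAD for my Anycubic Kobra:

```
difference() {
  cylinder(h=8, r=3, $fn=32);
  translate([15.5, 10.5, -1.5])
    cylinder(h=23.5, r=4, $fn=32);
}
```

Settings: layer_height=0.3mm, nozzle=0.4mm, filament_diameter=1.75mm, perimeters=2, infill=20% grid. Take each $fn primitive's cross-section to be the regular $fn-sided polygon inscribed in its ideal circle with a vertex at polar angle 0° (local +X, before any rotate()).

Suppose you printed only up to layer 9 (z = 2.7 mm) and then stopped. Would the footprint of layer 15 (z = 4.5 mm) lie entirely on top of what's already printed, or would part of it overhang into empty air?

entirely on top

Compare the two slices. At z = 2.7: the cylinder: section is a regular 32-gon, circumradius r=3 (area = (32/2)·3.000²·sin(360°/32) = 28.09 mm²); the r=4 cylinder at (15.5, 10.5) contributes a regular 32-gon of circumradius 4 (area = (32/2)·4.000²·sin(360°/32) = 49.94 mm²); After the difference (first − rest): starting from the r=3 cylinder (28.09 mm²), the r=4 cylinder at (15.5, 10.5) misses the remaining region (no effect) — area = 28.09 mm². At z = 4.5: the r=3 cylinder contributes a regular 32-gon of circumradius 3 (area = (32/2)·3.000²·sin(360°/32) = 28.09 mm²); the r=4 cylinder at (15.5, 10.5) gives a regular 32-gon of circumradius 4 (constant along its height) (area = (32/2)·4.000²·sin(360°/32) = 49.94 mm²); After the difference (first − rest): starting from the r=3 cylinder (28.09 mm²), the r=4 cylinder at (15.5, 10.5) misses the remaining region (no effect) — area = 28.09 mm². Checking containment: the cross-section at z = 4.5 is a subset of the cross-section at z = 2.7.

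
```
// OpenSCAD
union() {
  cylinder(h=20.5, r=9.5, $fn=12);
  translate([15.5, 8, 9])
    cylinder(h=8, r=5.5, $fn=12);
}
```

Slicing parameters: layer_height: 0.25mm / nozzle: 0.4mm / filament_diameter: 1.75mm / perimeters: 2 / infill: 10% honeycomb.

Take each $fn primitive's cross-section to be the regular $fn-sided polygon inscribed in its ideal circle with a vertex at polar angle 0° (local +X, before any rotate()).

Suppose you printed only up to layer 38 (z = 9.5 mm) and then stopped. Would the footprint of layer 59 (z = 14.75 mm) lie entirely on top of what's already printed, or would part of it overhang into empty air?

Compare the two slices. At z = 9.5: the r=9.5 cylinder contributes a regular 12-gon of circumradius 9.5 (area = (12/2)·9.500²·sin(360°/12) = 270.75 mm²); the cylinder at (15.5, 8): section is a regular 12-gon, circumradius r=5.5 (area = (12/2)·5.500²·sin(360°/12) = 90.75 mm²); Taking the union: the 2 present regions are separate (no shared area or edge), so areas and boundary lengths simply add and each stays a separate island — area = 361.50 mm². At z = 14.75: the cylinder: section is a regular 12-gon, circumradius r=9.5 (area = (12/2)·9.500²·sin(360°/12) = 270.75 mm²); the cylinder at (15.5, 8): section is a regular 12-gon, circumradius r=5.5 (area = (12/2)·5.500²·sin(360°/12) = 90.75 mm²); Combining (union): the 2 present regions are separate (no shared area or edge), so areas and boundary lengths simply add and each stays a separate island — area = 361.50 mm². Checking containment: the cross-section at z = 14.75 is a subset of the cross-section at z = 9.5.

entirely on top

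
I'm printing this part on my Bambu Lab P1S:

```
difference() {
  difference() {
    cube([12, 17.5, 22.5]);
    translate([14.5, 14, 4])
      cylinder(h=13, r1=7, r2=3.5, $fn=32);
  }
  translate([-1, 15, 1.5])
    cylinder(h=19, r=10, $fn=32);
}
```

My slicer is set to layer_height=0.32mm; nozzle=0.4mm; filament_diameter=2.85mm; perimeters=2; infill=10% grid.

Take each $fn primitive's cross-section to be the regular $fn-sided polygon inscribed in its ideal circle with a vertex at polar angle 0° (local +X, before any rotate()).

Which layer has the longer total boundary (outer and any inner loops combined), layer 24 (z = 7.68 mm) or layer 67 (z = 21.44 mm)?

layer 67 (z = 21.44 mm)

Layer 24 (z = 7.68): the 12×17.5 cube contributes its full rectangle (perimeter 59.00 mm); the cone at (14.5, 14) contributes a regular 32-gon of circumradius 6.009 (interpolated between r1=7 and r2=3.5 at t=0.283) (perimeter = 2·32·6.009·sin(180°/32) = 37.70 mm); Subtracting the remaining from the first: starting from the 12×17.5 cube, the cone at (14.5, 14) partially overlaps it — only the 24.60 mm² overlap (of its 112.72 mm²) is removed, clipping the outline — boundary = 58.28 mm; the r=10 cylinder at (-1, 15) gives a regular 32-gon of circumradius 10 (constant along its height) (perimeter = 2·32·10.000·sin(180°/32) = 62.73 mm); After the difference (first − rest): starting from that combined region, the r=10 cylinder at (-1, 15) partially overlaps it — only the 89.24 mm² overlap (of its 312.14 mm²) is removed, clipping the outline — boundary = 47.34 mm. So its perimeter = 47.34 mm. Layer 67 (z = 21.44): the cube is present — its section is the full 12×17.5 rectangle (perimeter 59.00 mm); the cone at (14.5, 14) is absent (z outside [4, 17]); Subtracting the remaining from the first: none of the subtracted shapes is present at this height, so the 12×17.5 cube is unchanged — boundary = 59.00 mm; the cylinder at (-1, 15) is absent (z outside [1.5, 20.5]); After the difference (first − rest): none of the subtracted shapes is present at this height, so the result so far is unchanged — boundary = 59.00 mm. So its perimeter = 59.00 mm. Layer 67 is larger (59.00 vs 47.34 mm).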